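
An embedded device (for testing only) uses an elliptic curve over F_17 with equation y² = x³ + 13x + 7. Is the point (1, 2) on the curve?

yes

y² = 2² ≡ 4; x³ + 13x + 7 = 21 ≡ 4 (mod 17). 4 = 4.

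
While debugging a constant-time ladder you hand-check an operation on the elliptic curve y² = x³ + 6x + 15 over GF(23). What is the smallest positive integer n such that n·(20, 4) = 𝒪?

11

2P: tangent at (20, 4): λ = (3·20² + 6)/(2·4) ≡ 10/8. 8⁻¹ ≡ 3 (mod 23), so λ ≡ 10·3 ≡ 7.
  x = λ² - 20 - 20 = 49 - 40 ≡ 9; y = λ·(20 - 9) - 4 ≡ 4. → (9, 4)
3P: (9, 4) + (20, 4). λ = (4 - 4)/(20 - 9) ≡ 0/11 mod 23. 11⁻¹ ≡ 21 (mod 23) since 11·21 = 231 ≡ 1, so λ ≡ 0.
  x = λ² - 9 - 20 = 0 - 29 ≡ 17; y = λ·(9 - 17) - 4 ≡ 19. → (17, 19)
4P: (17, 19) + (20, 4). λ = (4 - 19)/(20 - 17) ≡ 8/3 mod 23. 3⁻¹ ≡ 8 (mod 23), so λ ≡ 18.
  x = λ² - 17 - 20 = 324 - 37 ≡ 11; y = λ·(17 - 11) - 19 ≡ 20. → (11, 20)
5P: (11, 20) + (20, 4). λ = (4 - 20)/(20 - 11) ≡ 7/9 mod 23. 9⁻¹ ≡ 18 (mod 23), so λ ≡ 11.
  x = λ² - 11 - 20 = 121 - 31 ≡ 21; y = λ·(11 - 21) - 20 ≡ 8. → (21, 8)
6P: (21, 8) + (20, 4). λ = (4 - 8)/(20 - 21) ≡ 19/22 mod 23. 22⁻¹ ≡ 22 (mod 23) since 22·22 = 484 ≡ 1, so λ ≡ 4.
  x = λ² - 21 - 20 = 16 - 41 ≡ 21; y = λ·(21 - 21) - 8 ≡ 15. → (21, 15)
7P: (21, 15) + (20, 4). λ = (4 - 15)/(20 - 21) ≡ 12/22 mod 23. 22⁻¹ ≡ 22 (mod 23), so λ ≡ 11.
  x = λ² - 21 - 20 = 121 - 41 ≡ 11; y = λ·(21 - 11) - 15 ≡ 3. → (11, 3)
8P: (11, 3) + (20, 4). λ = (4 - 3)/(20 - 11) ≡ 1/9 mod 23. 9⁻¹ ≡ 18 (mod 23), so λ ≡ 18.
  x = λ² - 11 - 20 = 324 - 31 ≡ 17; y = λ·(11 - 17) - 3 ≡ 4. → (17, 4)
9P: (17, 4) + (20, 4). λ = (4 - 4)/(20 - 17) ≡ 0/3 mod 23. 3⁻¹ ≡ 8 (mod 23), so λ ≡ 0.
  x = λ² - 17 - 20 = 0 - 37 ≡ 9; y = λ·(17 - 9) - 4 ≡ 19. → (9, 19)
10P: (9, 19) + (20, 4). λ = (4 - 19)/(20 - 9) ≡ 8/11 mod 23. 11⁻¹ ≡ 21 (mod 23) since 11·21 = 231 ≡ 1, so λ ≡ 7.
  x = λ² - 9 - 20 = 49 - 29 ≡ 20; y = λ·(9 - 20) - 19 ≡ 19. → (20, 19)
11P: (20, 19) + (20, 4): same x and y₁ ≡ -y₂, so the sum is 𝒪.
11P = 𝒪, so the order is 11.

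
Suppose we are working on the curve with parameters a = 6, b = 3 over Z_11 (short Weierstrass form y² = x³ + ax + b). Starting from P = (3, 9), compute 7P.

Double-and-add on 7 = (111)₂. Start with P = (3, 9) for the leading 1-bit.
double: tangent at (3, 9): λ = (3·3² + 6)/(2·9) ≡ 0/7. 7⁻¹ ≡ 8 (mod 11), so λ ≡ 0·8 ≡ 0.
  x = λ² - 3 - 3 = 0 - 6 ≡ 5; y = λ·(3 - 5) - 9 ≡ 2. → (5, 2)
add P: (5, 2) + (3, 9). λ = (9 - 2)/(3 - 5) ≡ 7/9 mod 11. 9⁻¹ ≡ 5 (mod 11), so λ ≡ 2.
  x = λ² - 5 - 3 = 4 - 8 ≡ 7; y = λ·(5 - 7) - 2 ≡ 5. → (7, 5)
double: tangent at (7, 5): λ = (3·7² + 6)/(2·5) ≡ 10/10. 10⁻¹ ≡ 10 (mod 11) since 10·10 = 100 ≡ 1, so λ ≡ 10·10 ≡ 1.
  x = λ² - 7 - 7 = 1 - 14 ≡ 9; y = λ·(7 - 9) - 5 ≡ 4. → (9, 4)
add P: (9, 4) + (3, 9). λ = (9 - 4)/(3 - 9) ≡ 5/5 mod 11. 5⁻¹ ≡ 9 (mod 11), so λ ≡ 1.
  x = λ² - 9 - 3 = 1 - 12 ≡ 0; y = λ·(9 - 0) - 4 ≡ 5. → (0, 5)

(0, 5)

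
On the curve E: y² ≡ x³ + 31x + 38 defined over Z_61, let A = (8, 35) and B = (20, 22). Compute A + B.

(8, 35) + (20, 22). λ = (22 - 35)/(20 - 8) ≡ 48/12 mod 61. 12⁻¹ ≡ 56 (mod 61), so λ ≡ 4.
  x = λ² - 8 - 20 = 16 - 28 ≡ 49; y = λ·(8 - 49) - 35 ≡ 45. → (49, 45)

(49, 45)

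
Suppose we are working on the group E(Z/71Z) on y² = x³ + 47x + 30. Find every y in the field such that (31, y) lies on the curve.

31, 40

x³ + 47x + 30 = 31278 ≡ 38 (mod 71).
Square roots of 38 mod 71: 31 and 40 (since 31² = 961 ≡ 38).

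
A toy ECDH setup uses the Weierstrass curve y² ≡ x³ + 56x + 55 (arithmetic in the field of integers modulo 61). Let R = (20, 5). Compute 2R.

(12, 36)

tangent at (20, 5): λ = (3·20² + 56)/(2·5) ≡ 36/10. 10⁻¹ ≡ 55 (mod 61), so λ ≡ 36·55 ≡ 28.
  x = λ² - 20 - 20 = 784 - 40 ≡ 12; y = λ·(20 - 12) - 5 ≡ 36. → (12, 36)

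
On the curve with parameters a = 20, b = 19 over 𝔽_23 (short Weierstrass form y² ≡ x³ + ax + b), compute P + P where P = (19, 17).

(12, 20)

tangent at (19, 17): λ = (3·19² + 20)/(2·17) ≡ 22/11. 11⁻¹ ≡ 21 (mod 23), so λ ≡ 22·21 ≡ 2.
  x = λ² - 19 - 19 = 4 - 38 ≡ 12; y = λ·(19 - 12) - 17 ≡ 20. → (12, 20)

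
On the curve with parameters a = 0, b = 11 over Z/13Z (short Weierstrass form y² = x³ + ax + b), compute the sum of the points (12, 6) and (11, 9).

(12, 7)

(12, 6) + (11, 9). λ = (9 - 6)/(11 - 12) ≡ 3/12 mod 13. 12⁻¹ ≡ 12 (mod 13), so λ ≡ 10.
  x = λ² - 12 - 11 = 100 - 23 ≡ 12; y = λ·(12 - 12) - 6 ≡ 7. → (12, 7)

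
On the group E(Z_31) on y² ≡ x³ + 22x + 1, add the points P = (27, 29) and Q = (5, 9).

(7, 23)

(27, 29) + (5, 9). λ = (9 - 29)/(5 - 27) ≡ 11/9 mod 31. 9⁻¹ ≡ 7 (mod 31) since 9·7 = 63 ≡ 1, so λ ≡ 15.
  x = λ² - 27 - 5 = 225 - 32 ≡ 7; y = λ·(27 - 7) - 29 ≡ 23. → (7, 23)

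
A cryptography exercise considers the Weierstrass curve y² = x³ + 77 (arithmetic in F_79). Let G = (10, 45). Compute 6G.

(36, 26)

Repeated addition: build up to 6G.
2G: tangent at (10, 45): λ = (3·10² + 0)/(2·45) ≡ 63/11. 11⁻¹ ≡ 36 (mod 79) since 11·36 = 396 ≡ 1, so λ ≡ 63·36 ≡ 56.
  x = λ² - 10 - 10 = 3136 - 20 ≡ 35; y = λ·(10 - 35) - 45 ≡ 56. → (35, 56)
3G: (35, 56) + (10, 45). λ = (45 - 56)/(10 - 35) ≡ 68/54 mod 79. 54⁻¹ ≡ 60 (mod 79) since 54·60 = 3240 ≡ 1, so λ ≡ 51.
  x = λ² - 35 - 10 = 2601 - 45 ≡ 28; y = λ·(35 - 28) - 56 ≡ 64. → (28, 64)
4G: (28, 64) + (10, 45). λ = (45 - 64)/(10 - 28) ≡ 60/61 mod 79. 61⁻¹ ≡ 57 (mod 79) since 61·57 = 3477 ≡ 1, so λ ≡ 23.
  x = λ² - 28 - 10 = 529 - 38 ≡ 17; y = λ·(28 - 17) - 64 ≡ 31. → (17, 31)
5G: (17, 31) + (10, 45). λ = (45 - 31)/(10 - 17) ≡ 14/72 mod 79. 72⁻¹ ≡ 45 (mod 79) since 72·45 = 3240 ≡ 1, so λ ≡ 77.
  x = λ² - 17 - 10 = 5929 - 27 ≡ 56; y = λ·(17 - 56) - 31 ≡ 47. → (56, 47)
6G: (56, 47) + (10, 45). λ = (45 - 47)/(10 - 56) ≡ 77/33 mod 79. 33⁻¹ ≡ 12 (mod 79) since 33·12 = 396 ≡ 1, so λ ≡ 55.
  x = λ² - 56 - 10 = 3025 - 66 ≡ 36; y = λ·(56 - 36) - 47 ≡ 26. → (36, 26)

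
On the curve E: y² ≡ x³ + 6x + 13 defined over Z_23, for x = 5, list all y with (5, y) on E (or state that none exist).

x³ + 6x + 13 = 168 ≡ 7 (mod 23).
7 is a non-residue mod 23; no y exists.

none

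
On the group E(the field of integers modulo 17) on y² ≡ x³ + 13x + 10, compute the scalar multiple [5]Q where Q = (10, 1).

Repeated addition: build up to 5Q.
2Q: tangent at (10, 1): λ = (3·10² + 13)/(2·1) ≡ 7/2. 2⁻¹ ≡ 9 (mod 17) since 2·9 = 18 ≡ 1, so λ ≡ 7·9 ≡ 12.
  x = λ² - 10 - 10 = 144 - 20 ≡ 5; y = λ·(10 - 5) - 1 ≡ 8. → (5, 8)
3Q: (5, 8) + (10, 1). λ = (1 - 8)/(10 - 5) ≡ 10/5 mod 17. 5⁻¹ ≡ 7 (mod 17), so λ ≡ 2.
  x = λ² - 5 - 10 = 4 - 15 ≡ 6; y = λ·(5 - 6) - 8 ≡ 7. → (6, 7)
4Q: (6, 7) + (10, 1). λ = (1 - 7)/(10 - 6) ≡ 11/4 mod 17. 4⁻¹ ≡ 13 (mod 17), so λ ≡ 7.
  x = λ² - 6 - 10 = 49 - 16 ≡ 16; y = λ·(6 - 16) - 7 ≡ 8. → (16, 8)
5Q: (16, 8) + (10, 1). λ = (1 - 8)/(10 - 16) ≡ 10/11 mod 17. 11⁻¹ ≡ 14 (mod 17) since 11·14 = 154 ≡ 1, so λ ≡ 4.
  x = λ² - 16 - 10 = 16 - 26 ≡ 7; y = λ·(16 - 7) - 8 ≡ 11. → (7, 11)

(7, 11)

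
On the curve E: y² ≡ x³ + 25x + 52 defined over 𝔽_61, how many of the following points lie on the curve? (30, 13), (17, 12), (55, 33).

(30, 13): 13² ≡ 47, rhs ≡ 47 → on.
(17, 12): 12² ≡ 22, rhs ≡ 22 → on.
(55, 33): 33² ≡ 52, rhs ≡ 52 → on.

3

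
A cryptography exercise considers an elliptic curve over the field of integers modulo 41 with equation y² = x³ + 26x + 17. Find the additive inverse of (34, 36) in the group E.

(34, 5)

-(34, 36) = (34, -36 mod 41) = (34, 5).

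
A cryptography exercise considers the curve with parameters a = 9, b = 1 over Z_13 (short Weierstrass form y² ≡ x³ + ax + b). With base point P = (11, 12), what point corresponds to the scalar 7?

Repeated addition: build up to 7P.
2P: tangent at (11, 12): λ = (3·11² + 9)/(2·12) ≡ 8/11. 11⁻¹ ≡ 6 (mod 13) since 11·6 = 66 ≡ 1, so λ ≡ 8·6 ≡ 9.
  x = λ² - 11 - 11 = 81 - 22 ≡ 7; y = λ·(11 - 7) - 12 ≡ 11. → (7, 11)
3P: (7, 11) + (11, 12). λ = (12 - 11)/(11 - 7) ≡ 1/4 mod 13. 4⁻¹ ≡ 10 (mod 13) since 4·10 = 40 ≡ 1, so λ ≡ 10.
  x = λ² - 7 - 11 = 100 - 18 ≡ 4; y = λ·(7 - 4) - 11 ≡ 6. → (4, 6)
4P: (4, 6) + (11, 12). λ = (12 - 6)/(11 - 4) ≡ 6/7 mod 13. 7⁻¹ ≡ 2 (mod 13), so λ ≡ 12.
  x = λ² - 4 - 11 = 144 - 15 ≡ 12; y = λ·(4 - 12) - 6 ≡ 2. → (12, 2)
5P: (12, 2) + (11, 12). λ = (12 - 2)/(11 - 12) ≡ 10/12 mod 13. 12⁻¹ ≡ 12 (mod 13) since 12·12 = 144 ≡ 1, so λ ≡ 3.
  x = λ² - 12 - 11 = 9 - 23 ≡ 12; y = λ·(12 - 12) - 2 ≡ 11. → (12, 11)
6P: (12, 11) + (11, 12). λ = (12 - 11)/(11 - 12) ≡ 1/12 mod 13. 12⁻¹ ≡ 12 (mod 13) since 12·12 = 144 ≡ 1, so λ ≡ 12.
  x = λ² - 12 - 11 = 144 - 23 ≡ 4; y = λ·(12 - 4) - 11 ≡ 7. → (4, 7)
7P: (4, 7) + (11, 12). λ = (12 - 7)/(11 - 4) ≡ 5/7 mod 13. 7⁻¹ ≡ 2 (mod 13), so λ ≡ 10.
  x = λ² - 4 - 11 = 100 - 15 ≡ 7; y = λ·(4 - 7) - 7 ≡ 2. → (7, 2)

(7, 2)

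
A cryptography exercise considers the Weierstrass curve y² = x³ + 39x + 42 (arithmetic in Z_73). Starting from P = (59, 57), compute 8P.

Repeated addition: build up to 8P.
2P: tangent at (59, 57): λ = (3·59² + 39)/(2·57) ≡ 43/41. 41⁻¹ ≡ 57 (mod 73), so λ ≡ 43·57 ≡ 42.
  x = λ² - 59 - 59 = 1764 - 118 ≡ 40; y = λ·(59 - 40) - 57 ≡ 11. → (40, 11)
3P: (40, 11) + (59, 57). λ = (57 - 11)/(59 - 40) ≡ 46/19 mod 73. 19⁻¹ ≡ 50 (mod 73) since 19·50 = 950 ≡ 1, so λ ≡ 37.
  x = λ² - 40 - 59 = 1369 - 99 ≡ 29; y = λ·(40 - 29) - 11 ≡ 31. → (29, 31)
4P: (29, 31) + (59, 57). λ = (57 - 31)/(59 - 29) ≡ 26/30 mod 73. 30⁻¹ ≡ 56 (mod 73), so λ ≡ 69.
  x = λ² - 29 - 59 = 4761 - 88 ≡ 1; y = λ·(29 - 1) - 31 ≡ 3. → (1, 3)
5P: (1, 3) + (59, 57). λ = (57 - 3)/(59 - 1) ≡ 54/58 mod 73. 58⁻¹ ≡ 34 (mod 73), so λ ≡ 11.
  x = λ² - 1 - 59 = 121 - 60 ≡ 61; y = λ·(1 - 61) - 3 ≡ 67. → (61, 67)
6P: (61, 67) + (59, 57). λ = (57 - 67)/(59 - 61) ≡ 63/71 mod 73. 71⁻¹ ≡ 36 (mod 73) since 71·36 = 2556 ≡ 1, so λ ≡ 5.
  x = λ² - 61 - 59 = 25 - 120 ≡ 51; y = λ·(61 - 51) - 67 ≡ 56. → (51, 56)
7P: (51, 56) + (59, 57). λ = (57 - 56)/(59 - 51) ≡ 1/8 mod 73. 8⁻¹ ≡ 64 (mod 73) since 8·64 = 512 ≡ 1, so λ ≡ 64.
  x = λ² - 51 - 59 = 4096 - 110 ≡ 44; y = λ·(51 - 44) - 56 ≡ 27. → (44, 27)
8P: (44, 27) + (59, 57). λ = (57 - 27)/(59 - 44) ≡ 30/15 mod 73. 15⁻¹ ≡ 39 (mod 73) since 15·39 = 585 ≡ 1, so λ ≡ 2.
  x = λ² - 44 - 59 = 4 - 103 ≡ 47; y = λ·(44 - 47) - 27 ≡ 40. → (47, 40)

(47, 40)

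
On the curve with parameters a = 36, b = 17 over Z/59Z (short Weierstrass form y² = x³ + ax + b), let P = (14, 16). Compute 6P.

(12, 42)

Double-and-add on 6 = (110)₂. Start with P = (14, 16) for the leading 1-bit.
double: tangent at (14, 16): λ = (3·14² + 36)/(2·16) ≡ 34/32. 32⁻¹ ≡ 24 (mod 59), so λ ≡ 34·24 ≡ 49.
  x = λ² - 14 - 14 = 2401 - 28 ≡ 13; y = λ·(14 - 13) - 16 ≡ 33. → (13, 33)
add P: (13, 33) + (14, 16). λ = (16 - 33)/(14 - 13) ≡ 42/1 mod 59. 1⁻¹ ≡ 1 (mod 59), so λ ≡ 42.
  x = λ² - 13 - 14 = 1764 - 27 ≡ 26; y = λ·(13 - 26) - 33 ≡ 11. → (26, 11)
double: tangent at (26, 11): λ = (3·26² + 36)/(2·11) ≡ 58/22. 22⁻¹ ≡ 51 (mod 59), so λ ≡ 58·51 ≡ 8.
  x = λ² - 26 - 26 = 64 - 52 ≡ 12; y = λ·(26 - 12) - 11 ≡ 42. → (12, 42)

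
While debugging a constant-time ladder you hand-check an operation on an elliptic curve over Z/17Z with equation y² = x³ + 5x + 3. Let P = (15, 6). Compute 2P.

(4, 11)

tangent at (15, 6): λ = (3·15² + 5)/(2·6) ≡ 0/12. 12⁻¹ ≡ 10 (mod 17), so λ ≡ 0·10 ≡ 0.
  x = λ² - 15 - 15 = 0 - 30 ≡ 4; y = λ·(15 - 4) - 6 ≡ 11. → (4, 11)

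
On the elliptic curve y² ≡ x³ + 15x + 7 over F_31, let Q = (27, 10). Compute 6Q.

(8, 22)

Double-and-add on 6 = (110)₂. Start with Q = (27, 10) for the leading 1-bit.
double: tangent at (27, 10): λ = (3·27² + 15)/(2·10) ≡ 1/20. 20⁻¹ ≡ 14 (mod 31), so λ ≡ 1·14 ≡ 14.
  x = λ² - 27 - 27 = 196 - 54 ≡ 18; y = λ·(27 - 18) - 10 ≡ 23. → (18, 23)
add Q: (18, 23) + (27, 10). λ = (10 - 23)/(27 - 18) ≡ 18/9 mod 31. 9⁻¹ ≡ 7 (mod 31), so λ ≡ 2.
  x = λ² - 18 - 27 = 4 - 45 ≡ 21; y = λ·(18 - 21) - 23 ≡ 2. → (21, 2)
double: tangent at (21, 2): λ = (3·21² + 15)/(2·2) ≡ 5/4. 4⁻¹ ≡ 8 (mod 31) since 4·8 = 32 ≡ 1, so λ ≡ 5·8 ≡ 9.
  x = λ² - 21 - 21 = 81 - 42 ≡ 8; y = λ·(21 - 8) - 2 ≡ 22. → (8, 22)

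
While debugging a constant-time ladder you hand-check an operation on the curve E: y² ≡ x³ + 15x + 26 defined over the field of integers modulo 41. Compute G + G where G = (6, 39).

(29, 2)

tangent at (6, 39): λ = (3·6² + 15)/(2·39) ≡ 0/37. 37⁻¹ ≡ 10 (mod 41) since 37·10 = 370 ≡ 1, so λ ≡ 0·10 ≡ 0.
  x = λ² - 6 - 6 = 0 - 12 ≡ 29; y = λ·(6 - 29) - 39 ≡ 2. → (29, 2)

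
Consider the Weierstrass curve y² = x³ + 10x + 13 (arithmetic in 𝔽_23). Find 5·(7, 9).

(9, 21)

Write G = (7, 9).
Double-and-add on 5 = (101)₂. Start with G = (7, 9) for the leading 1-bit.
double: tangent at (7, 9): λ = (3·7² + 10)/(2·9) ≡ 19/18. 18⁻¹ ≡ 9 (mod 23) since 18·9 = 162 ≡ 1, so λ ≡ 19·9 ≡ 10.
  x = λ² - 7 - 7 = 100 - 14 ≡ 17; y = λ·(7 - 17) - 9 ≡ 6. → (17, 6)
double: tangent at (17, 6): λ = (3·17² + 10)/(2·6) ≡ 3/12. 12⁻¹ ≡ 2 (mod 23), so λ ≡ 3·2 ≡ 6.
  x = λ² - 17 - 17 = 36 - 34 ≡ 2; y = λ·(17 - 2) - 6 ≡ 15. → (2, 15)
add G: (2, 15) + (7, 9). λ = (9 - 15)/(7 - 2) ≡ 17/5 mod 23. 5⁻¹ ≡ 14 (mod 23), so λ ≡ 8.
  x = λ² - 2 - 7 = 64 - 9 ≡ 9; y = λ·(2 - 9) - 15 ≡ 21. → (9, 21)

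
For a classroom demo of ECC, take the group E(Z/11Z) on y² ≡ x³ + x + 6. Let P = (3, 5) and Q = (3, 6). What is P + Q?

O

The two points share x = 3 and their y-coordinates satisfy 5 + 6 ≡ 0 (mod 11), so they are inverses. Their sum is the point at infinity.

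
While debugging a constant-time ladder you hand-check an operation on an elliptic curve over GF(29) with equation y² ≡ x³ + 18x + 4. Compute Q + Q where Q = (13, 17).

(8, 15)

tangent at (13, 17): λ = (3·13² + 18)/(2·17) ≡ 3/5. 5⁻¹ ≡ 6 (mod 29), so λ ≡ 3·6 ≡ 18.
  x = λ² - 13 - 13 = 324 - 26 ≡ 8; y = λ·(13 - 8) - 17 ≡ 15. → (8, 15)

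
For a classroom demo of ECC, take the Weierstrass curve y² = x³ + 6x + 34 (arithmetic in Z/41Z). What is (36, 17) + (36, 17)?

tangent at (36, 17): λ = (3·36² + 6)/(2·17) ≡ 40/34. 34⁻¹ ≡ 35 (mod 41), so λ ≡ 40·35 ≡ 6.
  x = λ² - 36 - 36 = 36 - 72 ≡ 5; y = λ·(36 - 5) - 17 ≡ 5. → (5, 5)

(5, 5)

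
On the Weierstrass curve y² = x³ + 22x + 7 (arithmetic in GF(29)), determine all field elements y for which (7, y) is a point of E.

x³ + 22x + 7 = 504 ≡ 11 (mod 29).
11 is a non-residue mod 29; no y exists.

none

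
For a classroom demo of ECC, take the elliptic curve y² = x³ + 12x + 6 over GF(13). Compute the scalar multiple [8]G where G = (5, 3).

(7, 11)

Repeated addition: build up to 8G.
2G: tangent at (5, 3): λ = (3·5² + 12)/(2·3) ≡ 9/6. 6⁻¹ ≡ 11 (mod 13) since 6·11 = 66 ≡ 1, so λ ≡ 9·11 ≡ 8.
  x = λ² - 5 - 5 = 64 - 10 ≡ 2; y = λ·(5 - 2) - 3 ≡ 8. → (2, 8)
3G: (2, 8) + (5, 3). λ = (3 - 8)/(5 - 2) ≡ 8/3 mod 13. 3⁻¹ ≡ 9 (mod 13), so λ ≡ 7.
  x = λ² - 2 - 5 = 49 - 7 ≡ 3; y = λ·(2 - 3) - 8 ≡ 11. → (3, 11)
4G: (3, 11) + (5, 3). λ = (3 - 11)/(5 - 3) ≡ 5/2 mod 13. 2⁻¹ ≡ 7 (mod 13), so λ ≡ 9.
  x = λ² - 3 - 5 = 81 - 8 ≡ 8; y = λ·(3 - 8) - 11 ≡ 9. → (8, 9)
5G: (8, 9) + (5, 3). λ = (3 - 9)/(5 - 8) ≡ 7/10 mod 13. 10⁻¹ ≡ 4 (mod 13), so λ ≡ 2.
  x = λ² - 8 - 5 = 4 - 13 ≡ 4; y = λ·(8 - 4) - 9 ≡ 12. → (4, 12)
6G: (4, 12) + (5, 3). λ = (3 - 12)/(5 - 4) ≡ 4/1 mod 13. 1⁻¹ ≡ 1 (mod 13), so λ ≡ 4.
  x = λ² - 4 - 5 = 16 - 9 ≡ 7; y = λ·(4 - 7) - 12 ≡ 2. → (7, 2)
7G: (7, 2) + (5, 3). λ = (3 - 2)/(5 - 7) ≡ 1/11 mod 13. 11⁻¹ ≡ 6 (mod 13) since 11·6 = 66 ≡ 1, so λ ≡ 6.
  x = λ² - 7 - 5 = 36 - 12 ≡ 11; y = λ·(7 - 11) - 2 ≡ 0. → (11, 0)
8G: (11, 0) + (5, 3). λ = (3 - 0)/(5 - 11) ≡ 3/7 mod 13. 7⁻¹ ≡ 2 (mod 13) since 7·2 = 14 ≡ 1, so λ ≡ 6.
  x = λ² - 11 - 5 = 36 - 16 ≡ 7; y = λ·(11 - 7) - 0 ≡ 11. → (7, 11)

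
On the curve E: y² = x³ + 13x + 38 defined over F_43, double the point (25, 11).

(14, 30)

tangent at (25, 11): λ = (3·25² + 13)/(2·11) ≡ 39/22. 22⁻¹ ≡ 2 (mod 43), so λ ≡ 39·2 ≡ 35.
  x = λ² - 25 - 25 = 1225 - 50 ≡ 14; y = λ·(25 - 14) - 11 ≡ 30. → (14, 30)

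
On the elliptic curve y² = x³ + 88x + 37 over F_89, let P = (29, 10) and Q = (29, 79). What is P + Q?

O

The two points share x = 29 and their y-coordinates satisfy 10 + 79 ≡ 0 (mod 89), so they are inverses. Their sum is O.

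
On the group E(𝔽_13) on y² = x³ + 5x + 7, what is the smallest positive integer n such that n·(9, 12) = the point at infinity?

8

2P: tangent at (9, 12): λ = (3·9² + 5)/(2·12) ≡ 1/11. 11⁻¹ ≡ 6 (mod 13), so λ ≡ 1·6 ≡ 6.
  x = λ² - 9 - 9 = 36 - 18 ≡ 5; y = λ·(9 - 5) - 12 ≡ 12. → (5, 12)
3P: (5, 12) + (9, 12). λ = (12 - 12)/(9 - 5) ≡ 0/4 mod 13. 4⁻¹ ≡ 10 (mod 13) since 4·10 = 40 ≡ 1, so λ ≡ 0.
  x = λ² - 5 - 9 = 0 - 14 ≡ 12; y = λ·(5 - 12) - 12 ≡ 1. → (12, 1)
4P: (12, 1) + (9, 12). λ = (12 - 1)/(9 - 12) ≡ 11/10 mod 13. 10⁻¹ ≡ 4 (mod 13), so λ ≡ 5.
  x = λ² - 12 - 9 = 25 - 21 ≡ 4; y = λ·(12 - 4) - 1 ≡ 0. → (4, 0)
5P: (4, 0) + (9, 12). λ = (12 - 0)/(9 - 4) ≡ 12/5 mod 13. 5⁻¹ ≡ 8 (mod 13), so λ ≡ 5.
  x = λ² - 4 - 9 = 25 - 13 ≡ 12; y = λ·(4 - 12) - 0 ≡ 12. → (12, 12)
6P: (12, 12) + (9, 12). λ = (12 - 12)/(9 - 12) ≡ 0/10 mod 13. 10⁻¹ ≡ 4 (mod 13) since 10·4 = 40 ≡ 1, so λ ≡ 0.
  x = λ² - 12 - 9 = 0 - 21 ≡ 5; y = λ·(12 - 5) - 12 ≡ 1. → (5, 1)
7P: (5, 1) + (9, 12). λ = (12 - 1)/(9 - 5) ≡ 11/4 mod 13. 4⁻¹ ≡ 10 (mod 13) since 4·10 = 40 ≡ 1, so λ ≡ 6.
  x = λ² - 5 - 9 = 36 - 14 ≡ 9; y = λ·(5 - 9) - 1 ≡ 1. → (9, 1)
8P: (9, 1) + (9, 12): same x and y₁ ≡ -y₂, so the sum is the point at infinity.
8P = the point at infinity, so the order is 8.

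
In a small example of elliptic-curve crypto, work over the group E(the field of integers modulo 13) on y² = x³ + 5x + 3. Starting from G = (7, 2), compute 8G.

Double-and-add on 8 = (1000)₂. Start with G = (7, 2) for the leading 1-bit.
double: tangent at (7, 2): λ = (3·7² + 5)/(2·2) ≡ 9/4. 4⁻¹ ≡ 10 (mod 13), so λ ≡ 9·10 ≡ 12.
  x = λ² - 7 - 7 = 144 - 14 ≡ 0; y = λ·(7 - 0) - 2 ≡ 4. → (0, 4)
double: tangent at (0, 4): λ = (3·0² + 5)/(2·4) ≡ 5/8. 8⁻¹ ≡ 5 (mod 13) since 8·5 = 40 ≡ 1, so λ ≡ 5·5 ≡ 12.
  x = λ² - 0 - 0 = 144 - 0 ≡ 1; y = λ·(0 - 1) - 4 ≡ 10. → (1, 10)
double: tangent at (1, 10): λ = (3·1² + 5)/(2·10) ≡ 8/7. 7⁻¹ ≡ 2 (mod 13) since 7·2 = 14 ≡ 1, so λ ≡ 8·2 ≡ 3.
  x = λ² - 1 - 1 = 9 - 2 ≡ 7; y = λ·(1 - 7) - 10 ≡ 11. → (7, 11)

(7, 11)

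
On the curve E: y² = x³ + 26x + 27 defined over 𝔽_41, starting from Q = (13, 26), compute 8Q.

(39, 7)

Repeated addition: build up to 8Q.
2Q: tangent at (13, 26): λ = (3·13² + 26)/(2·26) ≡ 0/11. 11⁻¹ ≡ 15 (mod 41), so λ ≡ 0·15 ≡ 0.
  x = λ² - 13 - 13 = 0 - 26 ≡ 15; y = λ·(13 - 15) - 26 ≡ 15. → (15, 15)
3Q: (15, 15) + (13, 26). λ = (26 - 15)/(13 - 15) ≡ 11/39 mod 41. 39⁻¹ ≡ 20 (mod 41), so λ ≡ 15.
  x = λ² - 15 - 13 = 225 - 28 ≡ 33; y = λ·(15 - 33) - 15 ≡ 2. → (33, 2)
4Q: (33, 2) + (13, 26). λ = (26 - 2)/(13 - 33) ≡ 24/21 mod 41. 21⁻¹ ≡ 2 (mod 41), so λ ≡ 7.
  x = λ² - 33 - 13 = 49 - 46 ≡ 3; y = λ·(33 - 3) - 2 ≡ 3. → (3, 3)
5Q: (3, 3) + (13, 26). λ = (26 - 3)/(13 - 3) ≡ 23/10 mod 41. 10⁻¹ ≡ 37 (mod 41), so λ ≡ 31.
  x = λ² - 3 - 13 = 961 - 16 ≡ 2; y = λ·(3 - 2) - 3 ≡ 28. → (2, 28)
6Q: (2, 28) + (13, 26). λ = (26 - 28)/(13 - 2) ≡ 39/11 mod 41. 11⁻¹ ≡ 15 (mod 41), so λ ≡ 11.
  x = λ² - 2 - 13 = 121 - 15 ≡ 24; y = λ·(2 - 24) - 28 ≡ 17. → (24, 17)
7Q: (24, 17) + (13, 26). λ = (26 - 17)/(13 - 24) ≡ 9/30 mod 41. 30⁻¹ ≡ 26 (mod 41), so λ ≡ 29.
  x = λ² - 24 - 13 = 841 - 37 ≡ 25; y = λ·(24 - 25) - 17 ≡ 36. → (25, 36)
8Q: (25, 36) + (13, 26). λ = (26 - 36)/(13 - 25) ≡ 31/29 mod 41. 29⁻¹ ≡ 17 (mod 41) since 29·17 = 493 ≡ 1, so λ ≡ 35.
  x = λ² - 25 - 13 = 1225 - 38 ≡ 39; y = λ·(25 - 39) - 36 ≡ 7. → (39, 7)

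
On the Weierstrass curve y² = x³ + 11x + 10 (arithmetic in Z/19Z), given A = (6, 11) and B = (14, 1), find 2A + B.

First 2A:
Repeated addition: build up to 2A.
2A: tangent at (6, 11): λ = (3·6² + 11)/(2·11) ≡ 5/3. 3⁻¹ ≡ 13 (mod 19), so λ ≡ 5·13 ≡ 8.
  x = λ² - 6 - 6 = 64 - 12 ≡ 14; y = λ·(6 - 14) - 11 ≡ 1. → (14, 1)
2A = (14, 1).
Finally 2A + B:
tangent at (14, 1): λ = (3·14² + 11)/(2·1) ≡ 10/2. 2⁻¹ ≡ 10 (mod 19), so λ ≡ 10·10 ≡ 5.
  x = λ² - 14 - 14 = 25 - 28 ≡ 16; y = λ·(14 - 16) - 1 ≡ 8. → (16, 8)

(16, 8)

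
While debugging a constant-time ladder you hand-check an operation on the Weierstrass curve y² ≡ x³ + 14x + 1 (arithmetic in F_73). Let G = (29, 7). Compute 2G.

tangent at (29, 7): λ = (3·29² + 14)/(2·7) ≡ 55/14. 14⁻¹ ≡ 47 (mod 73), so λ ≡ 55·47 ≡ 30.
  x = λ² - 29 - 29 = 900 - 58 ≡ 39; y = λ·(29 - 39) - 7 ≡ 58. → (39, 58)

(39, 58)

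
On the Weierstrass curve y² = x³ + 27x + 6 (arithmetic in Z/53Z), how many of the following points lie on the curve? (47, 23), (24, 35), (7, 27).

1

(47, 23): 23² ≡ 52, rhs ≡ 52 → on.
(24, 35): 35² ≡ 6, rhs ≡ 9 → off.
(7, 27): 27² ≡ 40, rhs ≡ 8 → off.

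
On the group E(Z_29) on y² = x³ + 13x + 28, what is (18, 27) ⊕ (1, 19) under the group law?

(18, 27) + (1, 19). λ = (19 - 27)/(1 - 18) ≡ 21/12 mod 29. 12⁻¹ ≡ 17 (mod 29) since 12·17 = 204 ≡ 1, so λ ≡ 9.
  x = λ² - 18 - 1 = 81 - 19 ≡ 4; y = λ·(18 - 4) - 27 ≡ 12. → (4, 12)

(4, 12)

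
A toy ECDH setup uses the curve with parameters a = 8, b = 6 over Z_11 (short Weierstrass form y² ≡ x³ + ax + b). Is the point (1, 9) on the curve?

y² = 9² ≡ 4; x³ + 8x + 6 = 15 ≡ 4 (mod 11). 4 = 4.

yes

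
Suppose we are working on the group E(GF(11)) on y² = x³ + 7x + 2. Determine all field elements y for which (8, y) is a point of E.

3, 8

x³ + 7x + 2 = 570 ≡ 9 (mod 11).
Square roots of 9 mod 11: 3 and 8 (since 3² = 9 ≡ 9).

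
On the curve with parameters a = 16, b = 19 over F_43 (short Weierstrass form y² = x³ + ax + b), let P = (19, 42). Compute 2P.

(20, 13)

tangent at (19, 42): λ = (3·19² + 16)/(2·42) ≡ 24/41. 41⁻¹ ≡ 21 (mod 43), so λ ≡ 24·21 ≡ 31.
  x = λ² - 19 - 19 = 961 - 38 ≡ 20; y = λ·(19 - 20) - 42 ≡ 13. → (20, 13)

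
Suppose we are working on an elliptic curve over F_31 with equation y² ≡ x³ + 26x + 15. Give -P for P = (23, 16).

(23, 15)

-(23, 16) = (23, -16 mod 31) = (23, 15).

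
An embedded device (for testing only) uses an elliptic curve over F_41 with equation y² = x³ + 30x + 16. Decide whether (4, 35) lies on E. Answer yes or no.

yes

y² = 35² ≡ 36; x³ + 30x + 16 = 200 ≡ 36 (mod 41). 36 = 36.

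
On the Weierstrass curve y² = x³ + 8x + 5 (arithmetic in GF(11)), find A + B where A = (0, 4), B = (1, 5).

(0, 7)

(0, 4) + (1, 5). λ = (5 - 4)/(1 - 0) ≡ 1/1 mod 11. 1⁻¹ ≡ 1 (mod 11), so λ ≡ 1.
  x = λ² - 0 - 1 = 1 - 1 ≡ 0; y = λ·(0 - 0) - 4 ≡ 7. → (0, 7)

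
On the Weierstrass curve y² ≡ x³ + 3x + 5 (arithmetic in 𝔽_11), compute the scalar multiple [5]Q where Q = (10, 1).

(1, 8)

Repeated addition: build up to 5Q.
2Q: tangent at (10, 1): λ = (3·10² + 3)/(2·1) ≡ 6/2. 2⁻¹ ≡ 6 (mod 11), so λ ≡ 6·6 ≡ 3.
  x = λ² - 10 - 10 = 9 - 20 ≡ 0; y = λ·(10 - 0) - 1 ≡ 7. → (0, 7)
3Q: (0, 7) + (10, 1). λ = (1 - 7)/(10 - 0) ≡ 5/10 mod 11. 10⁻¹ ≡ 10 (mod 11), so λ ≡ 6.
  x = λ² - 0 - 10 = 36 - 10 ≡ 4; y = λ·(0 - 4) - 7 ≡ 2. → (4, 2)
4Q: (4, 2) + (10, 1). λ = (1 - 2)/(10 - 4) ≡ 10/6 mod 11. 6⁻¹ ≡ 2 (mod 11), so λ ≡ 9.
  x = λ² - 4 - 10 = 81 - 14 ≡ 1; y = λ·(4 - 1) - 2 ≡ 3. → (1, 3)
5Q: (1, 3) + (10, 1). λ = (1 - 3)/(10 - 1) ≡ 9/9 mod 11. 9⁻¹ ≡ 5 (mod 11) since 9·5 = 45 ≡ 1, so λ ≡ 1.
  x = λ² - 1 - 10 = 1 - 11 ≡ 1; y = λ·(1 - 1) - 3 ≡ 8. → (1, 8)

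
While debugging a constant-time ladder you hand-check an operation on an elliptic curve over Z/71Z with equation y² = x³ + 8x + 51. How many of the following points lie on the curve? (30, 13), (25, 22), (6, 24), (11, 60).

(30, 13): 13² ≡ 27, rhs ≡ 27 → on.
(25, 22): 22² ≡ 58, rhs ≡ 43 → off.
(6, 24): 24² ≡ 8, rhs ≡ 31 → off.
(11, 60): 60² ≡ 50, rhs ≡ 50 → on.

2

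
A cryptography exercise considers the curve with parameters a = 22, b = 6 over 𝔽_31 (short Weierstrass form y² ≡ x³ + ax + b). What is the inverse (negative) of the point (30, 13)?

-(30, 13) = (30, -13 mod 31) = (30, 18).

(30, 18)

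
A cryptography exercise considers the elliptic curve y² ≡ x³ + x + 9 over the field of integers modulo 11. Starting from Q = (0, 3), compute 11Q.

Repeated addition: build up to 11Q.
2Q: tangent at (0, 3): λ = (3·0² + 1)/(2·3) ≡ 1/6. 6⁻¹ ≡ 2 (mod 11), so λ ≡ 1·2 ≡ 2.
  x = λ² - 0 - 0 = 4 - 0 ≡ 4; y = λ·(0 - 4) - 3 ≡ 0. → (4, 0)
3Q: (4, 0) + (0, 3). λ = (3 - 0)/(0 - 4) ≡ 3/7 mod 11. 7⁻¹ ≡ 8 (mod 11), so λ ≡ 2.
  x = λ² - 4 - 0 = 4 - 4 ≡ 0; y = λ·(4 - 0) - 0 ≡ 8. → (0, 8)
4Q: (0, 8) + (0, 3): same x and y₁ ≡ -y₂, so the sum is the point at infinity.
5Q: the point at infinity + (0, 3) = (0, 3) (identity).
6Q: tangent at (0, 3): λ = (3·0² + 1)/(2·3) ≡ 1/6. 6⁻¹ ≡ 2 (mod 11) since 6·2 = 12 ≡ 1, so λ ≡ 1·2 ≡ 2.
  x = λ² - 0 - 0 = 4 - 0 ≡ 4; y = λ·(0 - 4) - 3 ≡ 0. → (4, 0)
7Q: (4, 0) + (0, 3). λ = (3 - 0)/(0 - 4) ≡ 3/7 mod 11. 7⁻¹ ≡ 8 (mod 11) since 7·8 = 56 ≡ 1, so λ ≡ 2.
  x = λ² - 4 - 0 = 4 - 4 ≡ 0; y = λ·(4 - 0) - 0 ≡ 8. → (0, 8)
8Q: (0, 8) + (0, 3): same x and y₁ ≡ -y₂, so the sum is the point at infinity.
9Q: the point at infinity + (0, 3) = (0, 3) (identity).
10Q: tangent at (0, 3): λ = (3·0² + 1)/(2·3) ≡ 1/6. 6⁻¹ ≡ 2 (mod 11), so λ ≡ 1·2 ≡ 2.
  x = λ² - 0 - 0 = 4 - 0 ≡ 4; y = λ·(0 - 4) - 3 ≡ 0. → (4, 0)
11Q: (4, 0) + (0, 3). λ = (3 - 0)/(0 - 4) ≡ 3/7 mod 11. 7⁻¹ ≡ 8 (mod 11) since 7·8 = 56 ≡ 1, so λ ≡ 2.
  x = λ² - 4 - 0 = 4 - 4 ≡ 0; y = λ·(4 - 0) - 0 ≡ 8. → (0, 8)

(0, 8)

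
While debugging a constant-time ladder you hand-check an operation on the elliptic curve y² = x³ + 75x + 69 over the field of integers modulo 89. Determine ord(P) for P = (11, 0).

2

2P: (11, 0) + (11, 0): same x and y₁ ≡ -y₂, so the sum is 𝒪.
2P = 𝒪, so the order is 2.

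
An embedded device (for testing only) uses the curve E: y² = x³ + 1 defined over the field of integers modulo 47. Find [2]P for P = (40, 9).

tangent at (40, 9): λ = (3·40² + 0)/(2·9) ≡ 6/18. 18⁻¹ ≡ 34 (mod 47), so λ ≡ 6·34 ≡ 16.
  x = λ² - 40 - 40 = 256 - 80 ≡ 35; y = λ·(40 - 35) - 9 ≡ 24. → (35, 24)

(35, 24)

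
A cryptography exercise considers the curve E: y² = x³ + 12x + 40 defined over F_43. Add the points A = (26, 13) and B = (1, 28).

(26, 13) + (1, 28). λ = (28 - 13)/(1 - 26) ≡ 15/18 mod 43. 18⁻¹ ≡ 12 (mod 43) since 18·12 = 216 ≡ 1, so λ ≡ 8.
  x = λ² - 26 - 1 = 64 - 27 ≡ 37; y = λ·(26 - 37) - 13 ≡ 28. → (37, 28)

(37, 28)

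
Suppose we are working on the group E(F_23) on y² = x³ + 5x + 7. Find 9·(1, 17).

O

Write G = (1, 17).
Repeated addition: build up to 9G.
2G: tangent at (1, 17): λ = (3·1² + 5)/(2·17) ≡ 8/11. 11⁻¹ ≡ 21 (mod 23) since 11·21 = 231 ≡ 1, so λ ≡ 8·21 ≡ 7.
  x = λ² - 1 - 1 = 49 - 2 ≡ 1; y = λ·(1 - 1) - 17 ≡ 6. → (1, 6)
3G: (1, 6) + (1, 17): same x and y₁ ≡ -y₂, so the sum is the point at infinity.
4G: the point at infinity + (1, 17) = (1, 17) (identity).
5G: tangent at (1, 17): λ = (3·1² + 5)/(2·17) ≡ 8/11. 11⁻¹ ≡ 21 (mod 23), so λ ≡ 8·21 ≡ 7.
  x = λ² - 1 - 1 = 49 - 2 ≡ 1; y = λ·(1 - 1) - 17 ≡ 6. → (1, 6)
6G: (1, 6) + (1, 17): same x and y₁ ≡ -y₂, so the sum is the point at infinity.
7G: the point at infinity + (1, 17) = (1, 17) (identity).
8G: tangent at (1, 17): λ = (3·1² + 5)/(2·17) ≡ 8/11. 11⁻¹ ≡ 21 (mod 23), so λ ≡ 8·21 ≡ 7.
  x = λ² - 1 - 1 = 49 - 2 ≡ 1; y = λ·(1 - 1) - 17 ≡ 6. → (1, 6)
9G: (1, 6) + (1, 17): same x and y₁ ≡ -y₂, so the sum is the point at infinity.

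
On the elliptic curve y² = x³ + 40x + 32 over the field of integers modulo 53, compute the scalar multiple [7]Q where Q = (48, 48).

(36, 51)

Repeated addition: build up to 7Q.
2Q: tangent at (48, 48): λ = (3·48² + 40)/(2·48) ≡ 9/43. 43⁻¹ ≡ 37 (mod 53) since 43·37 = 1591 ≡ 1, so λ ≡ 9·37 ≡ 15.
  x = λ² - 48 - 48 = 225 - 96 ≡ 23; y = λ·(48 - 23) - 48 ≡ 9. → (23, 9)
3Q: (23, 9) + (48, 48). λ = (48 - 9)/(48 - 23) ≡ 39/25 mod 53. 25⁻¹ ≡ 17 (mod 53), so λ ≡ 27.
  x = λ² - 23 - 48 = 729 - 71 ≡ 22; y = λ·(23 - 22) - 9 ≡ 18. → (22, 18)
4Q: (22, 18) + (48, 48). λ = (48 - 18)/(48 - 22) ≡ 30/26 mod 53. 26⁻¹ ≡ 51 (mod 53) since 26·51 = 1326 ≡ 1, so λ ≡ 46.
  x = λ² - 22 - 48 = 2116 - 70 ≡ 32; y = λ·(22 - 32) - 18 ≡ 52. → (32, 52)
5Q: (32, 52) + (48, 48). λ = (48 - 52)/(48 - 32) ≡ 49/16 mod 53. 16⁻¹ ≡ 10 (mod 53) since 16·10 = 160 ≡ 1, so λ ≡ 13.
  x = λ² - 32 - 48 = 169 - 80 ≡ 36; y = λ·(32 - 36) - 52 ≡ 2. → (36, 2)
6Q: (36, 2) + (48, 48). λ = (48 - 2)/(48 - 36) ≡ 46/12 mod 53. 12⁻¹ ≡ 31 (mod 53) since 12·31 = 372 ≡ 1, so λ ≡ 48.
  x = λ² - 36 - 48 = 2304 - 84 ≡ 47; y = λ·(36 - 47) - 2 ≡ 0. → (47, 0)
7Q: (47, 0) + (48, 48). λ = (48 - 0)/(48 - 47) ≡ 48/1 mod 53. 1⁻¹ ≡ 1 (mod 53) since 1·1 = 1 ≡ 1, so λ ≡ 48.
  x = λ² - 47 - 48 = 2304 - 95 ≡ 36; y = λ·(47 - 36) - 0 ≡ 51. → (36, 51)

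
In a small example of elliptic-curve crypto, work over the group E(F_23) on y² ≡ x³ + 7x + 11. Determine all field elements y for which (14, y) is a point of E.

x³ + 7x + 11 = 2853 ≡ 1 (mod 23).
Square roots of 1 mod 23: 1 and 22 (since 1² = 1 ≡ 1).

1, 22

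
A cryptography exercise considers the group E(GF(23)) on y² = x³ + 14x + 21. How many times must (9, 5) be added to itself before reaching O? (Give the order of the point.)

5

2P: tangent at (9, 5): λ = (3·9² + 14)/(2·5) ≡ 4/10. 10⁻¹ ≡ 7 (mod 23) since 10·7 = 70 ≡ 1, so λ ≡ 4·7 ≡ 5.
  x = λ² - 9 - 9 = 25 - 18 ≡ 7; y = λ·(9 - 7) - 5 ≡ 5. → (7, 5)
3P: (7, 5) + (9, 5). λ = (5 - 5)/(9 - 7) ≡ 0/2 mod 23. 2⁻¹ ≡ 12 (mod 23), so λ ≡ 0.
  x = λ² - 7 - 9 = 0 - 16 ≡ 7; y = λ·(7 - 7) - 5 ≡ 18. → (7, 18)
4P: (7, 18) + (9, 5). λ = (5 - 18)/(9 - 7) ≡ 10/2 mod 23. 2⁻¹ ≡ 12 (mod 23) since 2·12 = 24 ≡ 1, so λ ≡ 5.
  x = λ² - 7 - 9 = 25 - 16 ≡ 9; y = λ·(7 - 9) - 18 ≡ 18. → (9, 18)
5P: (9, 18) + (9, 5): same x and y₁ ≡ -y₂, so the sum is O.
5P = O, so the order is 5.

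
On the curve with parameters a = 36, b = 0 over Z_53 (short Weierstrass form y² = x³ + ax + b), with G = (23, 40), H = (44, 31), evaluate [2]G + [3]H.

(0, 0)

First 2G:
Repeated addition: build up to 2G.
2G: tangent at (23, 40): λ = (3·23² + 36)/(2·40) ≡ 33/27. 27⁻¹ ≡ 2 (mod 53), so λ ≡ 33·2 ≡ 13.
  x = λ² - 23 - 23 = 169 - 46 ≡ 17; y = λ·(23 - 17) - 40 ≡ 38. → (17, 38)
2G = (17, 38).
Next 3H:
Repeated addition: build up to 3H.
2H: tangent at (44, 31): λ = (3·44² + 36)/(2·31) ≡ 14/9. 9⁻¹ ≡ 6 (mod 53) since 9·6 = 54 ≡ 1, so λ ≡ 14·6 ≡ 31.
  x = λ² - 44 - 44 = 961 - 88 ≡ 25; y = λ·(44 - 25) - 31 ≡ 28. → (25, 28)
3H: (25, 28) + (44, 31). λ = (31 - 28)/(44 - 25) ≡ 3/19 mod 53. 19⁻¹ ≡ 14 (mod 53) since 19·14 = 266 ≡ 1, so λ ≡ 42.
  x = λ² - 25 - 44 = 1764 - 69 ≡ 52; y = λ·(25 - 52) - 28 ≡ 4. → (52, 4)
3H = (52, 4).
Finally 2G + 3H:
(17, 38) + (52, 4). λ = (4 - 38)/(52 - 17) ≡ 19/35 mod 53. 35⁻¹ ≡ 50 (mod 53) since 35·50 = 1750 ≡ 1, so λ ≡ 49.
  x = λ² - 17 - 52 = 2401 - 69 ≡ 0; y = λ·(17 - 0) - 38 ≡ 0. → (0, 0)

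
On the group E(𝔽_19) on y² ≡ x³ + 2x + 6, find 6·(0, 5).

Write P = (0, 5).
Repeated addition: build up to 6P.
2P: tangent at (0, 5): λ = (3·0² + 2)/(2·5) ≡ 2/10. 10⁻¹ ≡ 2 (mod 19), so λ ≡ 2·2 ≡ 4.
  x = λ² - 0 - 0 = 16 - 0 ≡ 16; y = λ·(0 - 16) - 5 ≡ 7. → (16, 7)
3P: (16, 7) + (0, 5). λ = (5 - 7)/(0 - 16) ≡ 17/3 mod 19. 3⁻¹ ≡ 13 (mod 19), so λ ≡ 12.
  x = λ² - 16 - 0 = 144 - 16 ≡ 14; y = λ·(16 - 14) - 7 ≡ 17. → (14, 17)
4P: (14, 17) + (0, 5). λ = (5 - 17)/(0 - 14) ≡ 7/5 mod 19. 5⁻¹ ≡ 4 (mod 19), so λ ≡ 9.
  x = λ² - 14 - 0 = 81 - 14 ≡ 10; y = λ·(14 - 10) - 17 ≡ 0. → (10, 0)
5P: (10, 0) + (0, 5). λ = (5 - 0)/(0 - 10) ≡ 5/9 mod 19. 9⁻¹ ≡ 17 (mod 19), so λ ≡ 9.
  x = λ² - 10 - 0 = 81 - 10 ≡ 14; y = λ·(10 - 14) - 0 ≡ 2. → (14, 2)
6P: (14, 2) + (0, 5). λ = (5 - 2)/(0 - 14) ≡ 3/5 mod 19. 5⁻¹ ≡ 4 (mod 19), so λ ≡ 12.
  x = λ² - 14 - 0 = 144 - 14 ≡ 16; y = λ·(14 - 16) - 2 ≡ 12. → (16, 12)

(16, 12)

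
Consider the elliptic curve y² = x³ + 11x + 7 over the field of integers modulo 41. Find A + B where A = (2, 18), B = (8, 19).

(2, 18) + (8, 19). λ = (19 - 18)/(8 - 2) ≡ 1/6 mod 41. 6⁻¹ ≡ 7 (mod 41), so λ ≡ 7.
  x = λ² - 2 - 8 = 49 - 10 ≡ 39; y = λ·(2 - 39) - 18 ≡ 10. → (39, 10)

(39, 10)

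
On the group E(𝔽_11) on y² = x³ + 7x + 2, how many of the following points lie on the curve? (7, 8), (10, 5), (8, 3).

2

(7, 8): 8² ≡ 9, rhs ≡ 9 → on.
(10, 5): 5² ≡ 3, rhs ≡ 5 → off.
(8, 3): 3² ≡ 9, rhs ≡ 9 → on.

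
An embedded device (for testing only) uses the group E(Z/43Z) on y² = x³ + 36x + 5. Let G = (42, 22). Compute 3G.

(23, 10)

Repeated addition: build up to 3G.
2G: tangent at (42, 22): λ = (3·42² + 36)/(2·22) ≡ 39/1. 1⁻¹ ≡ 1 (mod 43), so λ ≡ 39·1 ≡ 39.
  x = λ² - 42 - 42 = 1521 - 84 ≡ 18; y = λ·(42 - 18) - 22 ≡ 11. → (18, 11)
3G: (18, 11) + (42, 22). λ = (22 - 11)/(42 - 18) ≡ 11/24 mod 43. 24⁻¹ ≡ 9 (mod 43) since 24·9 = 216 ≡ 1, so λ ≡ 13.
  x = λ² - 18 - 42 = 169 - 60 ≡ 23; y = λ·(18 - 23) - 11 ≡ 10. → (23, 10)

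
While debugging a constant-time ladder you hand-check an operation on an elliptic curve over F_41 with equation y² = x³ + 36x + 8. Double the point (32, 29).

(9, 6)

tangent at (32, 29): λ = (3·32² + 36)/(2·29) ≡ 33/17. 17⁻¹ ≡ 29 (mod 41) since 17·29 = 493 ≡ 1, so λ ≡ 33·29 ≡ 14.
  x = λ² - 32 - 32 = 196 - 64 ≡ 9; y = λ·(32 - 9) - 29 ≡ 6. → (9, 6)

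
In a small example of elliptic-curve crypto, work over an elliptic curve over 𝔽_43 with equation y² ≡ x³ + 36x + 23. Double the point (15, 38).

tangent at (15, 38): λ = (3·15² + 36)/(2·38) ≡ 23/33. 33⁻¹ ≡ 30 (mod 43) since 33·30 = 990 ≡ 1, so λ ≡ 23·30 ≡ 2.
  x = λ² - 15 - 15 = 4 - 30 ≡ 17; y = λ·(15 - 17) - 38 ≡ 1. → (17, 1)

(17, 1)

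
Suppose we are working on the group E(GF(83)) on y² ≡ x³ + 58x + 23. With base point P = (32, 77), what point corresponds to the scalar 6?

(41, 78)

Double-and-add on 6 = (110)₂. Start with P = (32, 77) for the leading 1-bit.
double: tangent at (32, 77): λ = (3·32² + 58)/(2·77) ≡ 59/71. 71⁻¹ ≡ 76 (mod 83), so λ ≡ 59·76 ≡ 2.
  x = λ² - 32 - 32 = 4 - 64 ≡ 23; y = λ·(32 - 23) - 77 ≡ 24. → (23, 24)
add P: (23, 24) + (32, 77). λ = (77 - 24)/(32 - 23) ≡ 53/9 mod 83. 9⁻¹ ≡ 37 (mod 83), so λ ≡ 52.
  x = λ² - 23 - 32 = 2704 - 55 ≡ 76; y = λ·(23 - 76) - 24 ≡ 42. → (76, 42)
double: tangent at (76, 42): λ = (3·76² + 58)/(2·42) ≡ 39/1. 1⁻¹ ≡ 1 (mod 83), so λ ≡ 39·1 ≡ 39.
  x = λ² - 76 - 76 = 1521 - 152 ≡ 41; y = λ·(76 - 41) - 42 ≡ 78. → (41, 78)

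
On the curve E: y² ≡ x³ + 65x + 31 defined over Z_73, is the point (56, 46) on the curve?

yes

y² = 46² ≡ 72; x³ + 65x + 31 = 179287 ≡ 72 (mod 73). 72 = 72.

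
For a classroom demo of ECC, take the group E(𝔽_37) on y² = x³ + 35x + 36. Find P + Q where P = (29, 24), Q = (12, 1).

(29, 24) + (12, 1). λ = (1 - 24)/(12 - 29) ≡ 14/20 mod 37. 20⁻¹ ≡ 13 (mod 37) since 20·13 = 260 ≡ 1, so λ ≡ 34.
  x = λ² - 29 - 12 = 1156 - 41 ≡ 5; y = λ·(29 - 5) - 24 ≡ 15. → (5, 15)

(5, 15)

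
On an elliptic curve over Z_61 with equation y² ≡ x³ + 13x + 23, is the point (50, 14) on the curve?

y² = 14² ≡ 13; x³ + 13x + 23 = 125673 ≡ 13 (mod 61). 13 = 13.

yes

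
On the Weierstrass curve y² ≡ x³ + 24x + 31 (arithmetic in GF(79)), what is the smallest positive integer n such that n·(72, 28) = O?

12

2P: tangent at (72, 28): λ = (3·72² + 24)/(2·28) ≡ 13/56. 56⁻¹ ≡ 24 (mod 79), so λ ≡ 13·24 ≡ 75.
  x = λ² - 72 - 72 = 5625 - 144 ≡ 30; y = λ·(72 - 30) - 28 ≡ 41. → (30, 41)
3P: (30, 41) + (72, 28). λ = (28 - 41)/(72 - 30) ≡ 66/42 mod 79. 42⁻¹ ≡ 32 (mod 79), so λ ≡ 58.
  x = λ² - 30 - 72 = 3364 - 102 ≡ 23; y = λ·(30 - 23) - 41 ≡ 49. → (23, 49)
4P: (23, 49) + (72, 28). λ = (28 - 49)/(72 - 23) ≡ 58/49 mod 79. 49⁻¹ ≡ 50 (mod 79), so λ ≡ 56.
  x = λ² - 23 - 72 = 3136 - 95 ≡ 39; y = λ·(23 - 39) - 49 ≡ 3. → (39, 3)
5P: (39, 3) + (72, 28). λ = (28 - 3)/(72 - 39) ≡ 25/33 mod 79. 33⁻¹ ≡ 12 (mod 79), so λ ≡ 63.
  x = λ² - 39 - 72 = 3969 - 111 ≡ 66; y = λ·(39 - 66) - 3 ≡ 34. → (66, 34)
6P: (66, 34) + (72, 28). λ = (28 - 34)/(72 - 66) ≡ 73/6 mod 79. 6⁻¹ ≡ 66 (mod 79), so λ ≡ 78.
  x = λ² - 66 - 72 = 6084 - 138 ≡ 21; y = λ·(66 - 21) - 34 ≡ 0. → (21, 0)
7P: (21, 0) + (72, 28). λ = (28 - 0)/(72 - 21) ≡ 28/51 mod 79. 51⁻¹ ≡ 31 (mod 79), so λ ≡ 78.
  x = λ² - 21 - 72 = 6084 - 93 ≡ 66; y = λ·(21 - 66) - 0 ≡ 45. → (66, 45)
8P: (66, 45) + (72, 28). λ = (28 - 45)/(72 - 66) ≡ 62/6 mod 79. 6⁻¹ ≡ 66 (mod 79), so λ ≡ 63.
  x = λ² - 66 - 72 = 3969 - 138 ≡ 39; y = λ·(66 - 39) - 45 ≡ 76. → (39, 76)
9P: (39, 76) + (72, 28). λ = (28 - 76)/(72 - 39) ≡ 31/33 mod 79. 33⁻¹ ≡ 12 (mod 79) since 33·12 = 396 ≡ 1, so λ ≡ 56.
  x = λ² - 39 - 72 = 3136 - 111 ≡ 23; y = λ·(39 - 23) - 76 ≡ 30. → (23, 30)
10P: (23, 30) + (72, 28). λ = (28 - 30)/(72 - 23) ≡ 77/49 mod 79. 49⁻¹ ≡ 50 (mod 79) since 49·50 = 2450 ≡ 1, so λ ≡ 58.
  x = λ² - 23 - 72 = 3364 - 95 ≡ 30; y = λ·(23 - 30) - 30 ≡ 38. → (30, 38)
11P: (30, 38) + (72, 28). λ = (28 - 38)/(72 - 30) ≡ 69/42 mod 79. 42⁻¹ ≡ 32 (mod 79), so λ ≡ 75.
  x = λ² - 30 - 72 = 5625 - 102 ≡ 72; y = λ·(30 - 72) - 38 ≡ 51. → (72, 51)
12P: (72, 51) + (72, 28): same x and y₁ ≡ -y₂, so the sum is O.
12P = O, so the order is 12.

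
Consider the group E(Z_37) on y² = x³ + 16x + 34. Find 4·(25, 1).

Write Q = (25, 1).
Double-and-add on 4 = (100)₂. Start with Q = (25, 1) for the leading 1-bit.
double: tangent at (25, 1): λ = (3·25² + 16)/(2·1) ≡ 4/2. 2⁻¹ ≡ 19 (mod 37), so λ ≡ 4·19 ≡ 2.
  x = λ² - 25 - 25 = 4 - 50 ≡ 28; y = λ·(25 - 28) - 1 ≡ 30. → (28, 30)
double: tangent at (28, 30): λ = (3·28² + 16)/(2·30) ≡ 0/23. 23⁻¹ ≡ 29 (mod 37), so λ ≡ 0·29 ≡ 0.
  x = λ² - 28 - 28 = 0 - 56 ≡ 18; y = λ·(28 - 18) - 30 ≡ 7. → (18, 7)

(18, 7)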